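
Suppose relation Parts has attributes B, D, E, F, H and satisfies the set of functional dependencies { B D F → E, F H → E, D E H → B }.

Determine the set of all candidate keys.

DFH

Attributes D, F, H never appear on any right-hand side, so every candidate key must contain {D, F, H}.
{D, F, H}⁺ = {B, D, E, F, H}, which is all of the schema, so {D, F, H} is the only candidate key.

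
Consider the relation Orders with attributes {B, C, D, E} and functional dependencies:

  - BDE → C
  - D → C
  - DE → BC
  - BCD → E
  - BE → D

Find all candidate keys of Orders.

{B, D}; {B, E}; {D, E}

{B, D}⁺: D→C adds C; BCD→E adds E → {B, C, D, E}. Minimal: {D}⁺ = {C, D}; {B}⁺ = {B} — none reach the full schema.
{B, E}⁺: BE→D adds D; BDE→C adds C → {B, C, D, E}. Minimal: {E}⁺ = {E}; {B}⁺ = {B} — none reach the full schema.
{D, E}⁺: D→C adds C; DE→BC adds B → {B, C, D, E}. Minimal: {E}⁺ = {E}; {D}⁺ = {C, D} — none reach the full schema.
Any other superkey contains one of these as a subset, so there are no further candidate keys.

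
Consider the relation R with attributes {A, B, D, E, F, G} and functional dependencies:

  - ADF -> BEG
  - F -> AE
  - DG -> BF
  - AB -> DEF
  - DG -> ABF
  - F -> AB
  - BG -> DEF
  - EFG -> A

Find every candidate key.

{F}⁺: F→AE adds A, E; F→AB adds B; AB→DEF adds D; ADF→BEG adds G → {A, B, D, E, F, G}.
{A, B}⁺: AB→DEF adds D, E, F; ADF→BEG adds G → {A, B, D, E, F, G}. Minimal: {B}⁺ = {B}; {A}⁺ = {A} — none reach the full schema.
{B, G}⁺: BG→DEF adds D, E, F; EFG→A adds A → {A, B, D, E, F, G}. Minimal: {G}⁺ = {G}; {B}⁺ = {B} — none reach the full schema.
{D, G}⁺: DG→BF adds B, F; DG→ABF adds A; BG→DEF adds E → {A, B, D, E, F, G}. Minimal: {G}⁺ = {G}; {D}⁺ = {D} — none reach the full schema.
Any other superkey contains one of these as a subset, so there are no further candidate keys.

(F), (A, B), (B, G), (D, G)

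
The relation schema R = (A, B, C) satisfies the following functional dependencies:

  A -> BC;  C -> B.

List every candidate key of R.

(A)

Attribute A never appears on the right-hand side of any dependency, so A must belong to every candidate key.
{A}⁺ = {A, B, C}, which is all of the schema, so {A} is the only candidate key.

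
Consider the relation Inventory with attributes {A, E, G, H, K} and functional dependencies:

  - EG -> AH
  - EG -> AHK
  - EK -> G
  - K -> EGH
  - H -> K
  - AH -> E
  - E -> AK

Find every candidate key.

{E}⁺: E→AK adds A, K; EK→G adds G; K→EGH adds H → {A, E, G, H, K}.
{H}⁺: H→K adds K; K→EGH adds E, G; E→AK adds A → {A, E, G, H, K}.
{K}⁺: K→EGH adds E, G, H; E→AK adds A → {A, E, G, H, K}.
Any other superkey contains one of these as a subset, so there are no further candidate keys.

(E); (H); (K)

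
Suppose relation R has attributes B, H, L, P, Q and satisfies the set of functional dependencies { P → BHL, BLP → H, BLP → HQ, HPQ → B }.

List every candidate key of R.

{P}⁺: P→BHL adds B, H, L; BLP→HQ adds Q → {B, H, L, P, Q}.

{P}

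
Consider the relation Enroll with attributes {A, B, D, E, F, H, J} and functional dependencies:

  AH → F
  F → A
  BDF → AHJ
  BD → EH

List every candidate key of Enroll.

{A, B, D}⁺: BD→EH adds E, H; AH→F adds F; BDF→AHJ adds J → {A, B, D, E, F, H, J}. Minimal: {B, D}⁺ = {B, D, E, H}; {A, D}⁺ = {A, D}; {A, B}⁺ = {A, B} — none reach the full schema.
{B, D, F}⁺: F→A adds A; BDF→AHJ adds H, J; BD→EH adds E → {A, B, D, E, F, H, J}. Minimal: {D, F}⁺ = {A, D, F}; {B, F}⁺ = {A, B, F}; {B, D}⁺ = {B, D, E, H} — none reach the full schema.
Any other superkey contains one of these as a subset, so there are no further candidate keys.

{A, B, D}, {B, D, F}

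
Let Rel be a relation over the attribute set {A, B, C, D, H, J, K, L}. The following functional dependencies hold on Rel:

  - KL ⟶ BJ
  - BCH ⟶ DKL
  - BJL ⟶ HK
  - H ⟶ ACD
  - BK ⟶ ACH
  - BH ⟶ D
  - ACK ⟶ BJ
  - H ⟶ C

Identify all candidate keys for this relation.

BH, BK, HK, KL, ACK, BJL

{B, H}⁺: H→ACD adds A, C, D; BCH→DKL adds K, L; ACK→BJ adds J → {A, B, C, D, H, J, K, L}.
{B, K}⁺: BK→ACH adds A, C, H; BH→D adds D; ACK→BJ adds J; BCH→DKL adds L → {A, B, C, D, H, J, K, L}.
{H, K}⁺: H→ACD adds A, C, D; ACK→BJ adds B, J; BCH→DKL adds L → {A, B, C, D, H, J, K, L}.
{K, L}⁺: KL→BJ adds B, J; BJL→HK adds H; H→ACD adds A, C, D → {A, B, C, D, H, J, K, L}.
{A, C, K}⁺: ACK→BJ adds B, J; BK→ACH adds H; BH→D adds D; BCH→DKL adds L → {A, B, C, D, H, J, K, L}.
{B, J, L}⁺: BJL→HK adds H, K; H→ACD adds A, C, D → {A, B, C, D, H, J, K, L}.
Any other superkey contains one of these as a subset, so there are no further candidate keys.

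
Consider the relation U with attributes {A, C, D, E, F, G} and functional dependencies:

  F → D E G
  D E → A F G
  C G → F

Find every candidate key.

{C, F}⁺: F→DEG adds D, E, G; DE→AFG adds A → {A, C, D, E, F, G}. Minimal: {F}⁺ = {A, D, E, F, G}; {C}⁺ = {C} — none reach the full schema.
{C, G}⁺: CG→F adds F; F→DEG adds D, E; DE→AFG adds A → {A, C, D, E, F, G}. Minimal: {G}⁺ = {G}; {C}⁺ = {C} — none reach the full schema.
{C, D, E}⁺: DE→AFG adds A, F, G → {A, C, D, E, F, G}. Minimal: {D, E}⁺ = {A, D, E, F, G}; {C, E}⁺ = {C, E}; {C, D}⁺ = {C, D} — none reach the full schema.

(C, F), (C, G), (C, D, E)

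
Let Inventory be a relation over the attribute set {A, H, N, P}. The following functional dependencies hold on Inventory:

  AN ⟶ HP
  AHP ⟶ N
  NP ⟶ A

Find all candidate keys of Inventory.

{A, N}⁺: AN→HP adds H, P → {A, H, N, P}.
{N, P}⁺: NP→A adds A; AN→HP adds H → {A, H, N, P}.
{A, H, P}⁺: AHP→N adds N → {A, H, N, P}.

{A, N}, {N, P}, {A, H, P}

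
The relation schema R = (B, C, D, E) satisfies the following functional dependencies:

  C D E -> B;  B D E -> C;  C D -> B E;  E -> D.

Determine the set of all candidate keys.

{B, E}⁺: E→D adds D; BDE→C adds C → {B, C, D, E}. Minimal: {E}⁺ = {D, E}; {B}⁺ = {B} — none reach the full schema.
{C, D}⁺: CD→BE adds B, E → {B, C, D, E}. Minimal: {D}⁺ = {D}; {C}⁺ = {C} — none reach the full schema.
{C, E}⁺: E→D adds D; CDE→B adds B → {B, C, D, E}. Minimal: {E}⁺ = {D, E}; {C}⁺ = {C} — none reach the full schema.

{B, E}, {C, D}, {C, E}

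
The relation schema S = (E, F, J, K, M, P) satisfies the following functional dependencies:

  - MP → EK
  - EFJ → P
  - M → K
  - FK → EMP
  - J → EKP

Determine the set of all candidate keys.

Attributes F, J never appear on any right-hand side, so every candidate key must contain {F, J}.
{F, J}⁺ = {E, F, J, K, M, P}, which is all of the schema, so {F, J} is the only candidate key.

FJ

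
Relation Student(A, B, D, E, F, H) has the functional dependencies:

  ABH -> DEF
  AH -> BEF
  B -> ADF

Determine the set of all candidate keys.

Attribute H never appears on the right-hand side of any dependency, so H must belong to every candidate key.
{H}⁺ = {H}, which is not all of the schema, so we must add further attributes.
{A, H}⁺: AH→BEF adds B, E, F; B→ADF adds D → {A, B, D, E, F, H}. Minimal: {H}⁺ = {H}; {A}⁺ = {A} — none reach the full schema.
{B, H}⁺: B→ADF adds A, D, F; ABH→DEF adds E → {A, B, D, E, F, H}. Minimal: {H}⁺ = {H}; {B}⁺ = {A, B, D, F} — none reach the full schema.
Any other superkey contains one of these as a subset, so there are no further candidate keys.

{A, H}, {B, H}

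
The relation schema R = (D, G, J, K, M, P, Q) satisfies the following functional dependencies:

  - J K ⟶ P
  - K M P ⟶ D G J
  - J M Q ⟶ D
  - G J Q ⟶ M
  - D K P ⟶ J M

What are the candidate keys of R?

Attributes K, Q never appear on any right-hand side, so every candidate key must contain {K, Q}.
{K, Q}⁺ = {K, Q}, which is not all of the schema, so we must add further attributes.
{D, J, K, Q}⁺: JK→P adds P; DKP→JM adds M; KMP→DGJ adds G → {D, G, J, K, M, P, Q}.
{D, K, P, Q}⁺: DKP→JM adds J, M; KMP→DGJ adds G → {D, G, J, K, M, P, Q}.
{G, J, K, Q}⁺: JK→P adds P; GJQ→M adds M; KMP→DGJ adds D → {D, G, J, K, M, P, Q}.
{J, K, M, Q}⁺: JK→P adds P; KMP→DGJ adds D, G → {D, G, J, K, M, P, Q}.
{K, M, P, Q}⁺: KMP→DGJ adds D, G, J → {D, G, J, K, M, P, Q}.

(D, J, K, Q), (D, K, P, Q), (G, J, K, Q), (J, K, M, Q), (K, M, P, Q)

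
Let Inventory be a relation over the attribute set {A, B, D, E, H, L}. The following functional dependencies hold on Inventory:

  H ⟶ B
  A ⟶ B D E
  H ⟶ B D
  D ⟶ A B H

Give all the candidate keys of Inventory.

{A, L}⁺: A→BDE adds B, D, E; D→ABH adds H → {A, B, D, E, H, L}. Minimal: {L}⁺ = {L}; {A}⁺ = {A, B, D, E, H} — none reach the full schema.
{D, L}⁺: D→ABH adds A, B, H; A→BDE adds E → {A, B, D, E, H, L}. Minimal: {L}⁺ = {L}; {D}⁺ = {A, B, D, E, H} — none reach the full schema.
{H, L}⁺: H→B adds B; H→BD adds D; D→ABH adds A; A→BDE adds E → {A, B, D, E, H, L}. Minimal: {L}⁺ = {L}; {H}⁺ = {A, B, D, E, H} — none reach the full schema.
Any other superkey contains one of these as a subset, so there are no further candidate keys.

{A, L}, {D, L}, {H, L}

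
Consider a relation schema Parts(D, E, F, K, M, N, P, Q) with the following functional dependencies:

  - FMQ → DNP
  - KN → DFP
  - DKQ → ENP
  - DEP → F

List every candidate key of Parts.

DKMQ, FKMQ, KMNQ

Attributes K, M, Q never appear on any right-hand side, so every candidate key must contain {K, M, Q}.
{K, M, Q}⁺ = {K, M, Q}, which is not all of the schema, so we must add further attributes.
{D, K, M, Q}⁺: DKQ→ENP adds E, N, P; DEP→F adds F → {D, E, F, K, M, N, P, Q}. Minimal: {K, M, Q}⁺ = {K, M, Q}; {D, M, Q}⁺ = {D, M, Q}; {D, K, Q}⁺ = {D, E, F, K, N, P, Q}; … — none reach the full schema.
{F, K, M, Q}⁺: FMQ→DNP adds D, N, P; DKQ→ENP adds E → {D, E, F, K, M, N, P, Q}. Minimal: {K, M, Q}⁺ = {K, M, Q}; {F, M, Q}⁺ = {D, F, M, N, P, Q}; {F, K, Q}⁺ = {F, K, Q}; … — none reach the full schema.
{K, M, N, Q}⁺: KN→DFP adds D, F, P; DKQ→ENP adds E → {D, E, F, K, M, N, P, Q}. Minimal: {M, N, Q}⁺ = {M, N, Q}; {K, N, Q}⁺ = {D, E, F, K, N, P, Q}; {K, M, Q}⁺ = {K, M, Q}; … — none reach the full schema.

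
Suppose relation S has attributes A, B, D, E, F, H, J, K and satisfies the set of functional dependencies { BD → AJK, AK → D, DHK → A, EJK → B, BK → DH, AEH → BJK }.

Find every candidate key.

{A, E, F, H}⁺: AEH→BJK adds B, J, K; AK→D adds D → {A, B, D, E, F, H, J, K}. Minimal: {E, F, H}⁺ = {E, F, H}; {A, F, H}⁺ = {A, F, H}; {A, E, H}⁺ = {A, B, D, E, H, J, K}; … — none reach the full schema.
{B, D, E, F}⁺: BD→AJK adds A, J, K; BK→DH adds H → {A, B, D, E, F, H, J, K}. Minimal: {D, E, F}⁺ = {D, E, F}; {B, E, F}⁺ = {B, E, F}; {B, D, F}⁺ = {A, B, D, F, H, J, K}; … — none reach the full schema.
{B, E, F, K}⁺: BK→DH adds D, H; BD→AJK adds A, J → {A, B, D, E, F, H, J, K}. Minimal: {E, F, K}⁺ = {E, F, K}; {B, F, K}⁺ = {A, B, D, F, H, J, K}; {B, E, K}⁺ = {A, B, D, E, H, J, K}; … — none reach the full schema.
{E, F, J, K}⁺: EJK→B adds B; BK→DH adds D, H; BD→AJK adds A → {A, B, D, E, F, H, J, K}. Minimal: {F, J, K}⁺ = {F, J, K}; {E, J, K}⁺ = {A, B, D, E, H, J, K}; {E, F, K}⁺ = {E, F, K}; … — none reach the full schema.
{D, E, F, H, K}⁺: DHK→A adds A; AEH→BJK adds B, J → {A, B, D, E, F, H, J, K}. Minimal: {E, F, H, K}⁺ = {E, F, H, K}; {D, F, H, K}⁺ = {A, D, F, H, K}; {D, E, H, K}⁺ = {A, B, D, E, H, J, K}; … — none reach the full schema.
Any other superkey contains one of these as a subset, so there are no further candidate keys.

(A, E, F, H), (B, D, E, F), (B, E, F, K), (E, F, J, K), (D, E, F, H, K)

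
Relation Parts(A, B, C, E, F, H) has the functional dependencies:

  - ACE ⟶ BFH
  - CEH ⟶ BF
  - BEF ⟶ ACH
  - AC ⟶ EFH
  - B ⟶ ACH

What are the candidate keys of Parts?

{B}⁺: B→ACH adds A, C, H; AC→EFH adds E, F → {A, B, C, E, F, H}.
{A, C}⁺: AC→EFH adds E, F, H; ACE→BFH adds B → {A, B, C, E, F, H}. Minimal: {C}⁺ = {C}; {A}⁺ = {A} — none reach the full schema.
{C, E, H}⁺: CEH→BF adds B, F; BEF→ACH adds A → {A, B, C, E, F, H}. Minimal: {E, H}⁺ = {E, H}; {C, H}⁺ = {C, H}; {C, E}⁺ = {C, E} — none reach the full schema.
Any other superkey contains one of these as a subset, so there are no further candidate keys.

(B); (A, C); (C, E, H)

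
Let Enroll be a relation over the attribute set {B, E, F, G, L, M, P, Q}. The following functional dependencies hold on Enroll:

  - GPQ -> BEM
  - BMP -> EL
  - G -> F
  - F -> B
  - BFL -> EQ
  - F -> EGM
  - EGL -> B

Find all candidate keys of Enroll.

{F, P}, {G, P}

{F, P}⁺: F→B adds B; F→EGM adds E, G, M; BMP→EL adds L; BFL→EQ adds Q → {B, E, F, G, L, M, P, Q}. Minimal: {P}⁺ = {P}; {F}⁺ = {B, E, F, G, M} — none reach the full schema.
{G, P}⁺: G→F adds F; F→B adds B; F→EGM adds E, M; BMP→EL adds L; BFL→EQ adds Q → {B, E, F, G, L, M, P, Q}. Minimal: {P}⁺ = {P}; {G}⁺ = {B, E, F, G, M} — none reach the full schema.
Any other superkey contains one of these as a subset, so there are no further candidate keys.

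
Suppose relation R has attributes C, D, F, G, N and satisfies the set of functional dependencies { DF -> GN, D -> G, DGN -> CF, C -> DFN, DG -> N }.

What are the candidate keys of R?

{C}, {D}

{C}⁺: C→DFN adds D, F, N; DF→GN adds G → {C, D, F, G, N}.
{D}⁺: D→G adds G; DG→N adds N; DGN→CF adds C, F → {C, D, F, G, N}.
Any other superkey contains one of these as a subset, so there are no further candidate keys.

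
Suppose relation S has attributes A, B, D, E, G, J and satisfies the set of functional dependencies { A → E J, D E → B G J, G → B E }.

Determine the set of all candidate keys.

{A, D}

{A, D}⁺: A→EJ adds E, J; DE→BGJ adds B, G → {A, B, D, E, G, J}. Minimal: {D}⁺ = {D}; {A}⁺ = {A, E, J} — none reach the full schema.
No other minimal superkey exists.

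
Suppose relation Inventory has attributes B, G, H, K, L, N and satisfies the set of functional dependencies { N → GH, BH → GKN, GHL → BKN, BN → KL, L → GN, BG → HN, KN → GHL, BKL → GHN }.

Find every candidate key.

{L}⁺: L→GN adds G, N; N→GH adds H; GHL→BKN adds B, K → {B, G, H, K, L, N}.
{B, G}⁺: BG→HN adds H, N; BH→GKN adds K; BN→KL adds L → {B, G, H, K, L, N}. Minimal: {G}⁺ = {G}; {B}⁺ = {B} — none reach the full schema.
{B, H}⁺: BH→GKN adds G, K, N; BN→KL adds L → {B, G, H, K, L, N}. Minimal: {H}⁺ = {H}; {B}⁺ = {B} — none reach the full schema.
{B, N}⁺: N→GH adds G, H; BH→GKN adds K; BN→KL adds L → {B, G, H, K, L, N}. Minimal: {N}⁺ = {G, H, N}; {B}⁺ = {B} — none reach the full schema.
{K, N}⁺: N→GH adds G, H; KN→GHL adds L; GHL→BKN adds B → {B, G, H, K, L, N}. Minimal: {N}⁺ = {G, H, N}; {K}⁺ = {K} — none reach the full schema.
Any other superkey contains one of these as a subset, so there are no further candidate keys.

L, BG, BH, BN, KN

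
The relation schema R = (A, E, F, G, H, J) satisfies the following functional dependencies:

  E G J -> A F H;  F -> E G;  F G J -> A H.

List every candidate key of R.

FJ, EGJ

Attribute J never appears on the right-hand side of any dependency, so J must belong to every candidate key.
{J}⁺ = {J}, which is not all of the schema, so we must add further attributes.
{F, J}⁺: F→EG adds E, G; FGJ→AH adds A, H → {A, E, F, G, H, J}. Minimal: {J}⁺ = {J}; {F}⁺ = {E, F, G} — none reach the full schema.
{E, G, J}⁺: EGJ→AFH adds A, F, H → {A, E, F, G, H, J}. Minimal: {G, J}⁺ = {G, J}; {E, J}⁺ = {E, J}; {E, G}⁺ = {E, G} — none reach the full schema.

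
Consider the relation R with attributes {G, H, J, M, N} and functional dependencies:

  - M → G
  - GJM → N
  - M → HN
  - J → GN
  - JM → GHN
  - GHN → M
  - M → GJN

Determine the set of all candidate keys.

{M}; {H, J}; {G, H, N}

{M}⁺: M→G adds G; M→HN adds H, N; M→GJN adds J → {G, H, J, M, N}.
{H, J}⁺: J→GN adds G, N; GHN→M adds M → {G, H, J, M, N}. Minimal: {J}⁺ = {G, J, N}; {H}⁺ = {H} — none reach the full schema.
{G, H, N}⁺: GHN→M adds M; M→GJN adds J → {G, H, J, M, N}. Minimal: {H, N}⁺ = {H, N}; {G, N}⁺ = {G, N}; {G, H}⁺ = {G, H} — none reach the full schema.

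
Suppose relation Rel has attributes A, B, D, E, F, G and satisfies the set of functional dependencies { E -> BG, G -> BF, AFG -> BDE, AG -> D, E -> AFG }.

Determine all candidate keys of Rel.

{E}, {A, G}

{E}⁺: E→BG adds B, G; G→BF adds F; E→AFG adds A; AFG→BDE adds D → {A, B, D, E, F, G}.
{A, G}⁺: G→BF adds B, F; AFG→BDE adds D, E → {A, B, D, E, F, G}. Minimal: {G}⁺ = {B, F, G}; {A}⁺ = {A} — none reach the full schema.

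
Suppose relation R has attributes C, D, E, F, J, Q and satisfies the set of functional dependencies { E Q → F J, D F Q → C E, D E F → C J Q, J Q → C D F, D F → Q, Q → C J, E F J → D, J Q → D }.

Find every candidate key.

{Q}⁺: Q→CJ adds C, J; JQ→D adds D; JQ→CDF adds F; DFQ→CE adds E → {C, D, E, F, J, Q}.
{D, F}⁺: DF→Q adds Q; Q→CJ adds C, J; DFQ→CE adds E → {C, D, E, F, J, Q}.
{E, F, J}⁺: EFJ→D adds D; DEF→CJQ adds C, Q → {C, D, E, F, J, Q}.

{Q}, {D, F}, {E, F, J}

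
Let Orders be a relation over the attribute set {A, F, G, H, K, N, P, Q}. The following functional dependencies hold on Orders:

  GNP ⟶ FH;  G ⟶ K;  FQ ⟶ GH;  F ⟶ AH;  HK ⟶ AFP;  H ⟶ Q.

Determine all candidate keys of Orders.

Attribute N never appears on the right-hand side of any dependency, so N must belong to every candidate key.
{N}⁺ = {N}, which is not all of the schema, so we must add further attributes.
{F, N}⁺: F→AH adds A, H; H→Q adds Q; FQ→GH adds G; G→K adds K; HK→AFP adds P → {A, F, G, H, K, N, P, Q}.
{G, H, N}⁺: G→K adds K; HK→AFP adds A, F, P; H→Q adds Q → {A, F, G, H, K, N, P, Q}.
{G, N, P}⁺: GNP→FH adds F, H; G→K adds K; F→AH adds A; H→Q adds Q → {A, F, G, H, K, N, P, Q}.
{H, K, N}⁺: HK→AFP adds A, F, P; H→Q adds Q; FQ→GH adds G → {A, F, G, H, K, N, P, Q}.

FN, GHN, GNP, HKN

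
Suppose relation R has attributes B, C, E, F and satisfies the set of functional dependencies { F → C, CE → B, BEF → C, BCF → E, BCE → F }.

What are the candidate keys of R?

{B, F}⁺: F→C adds C; BCF→E adds E → {B, C, E, F}. Minimal: {F}⁺ = {C, F}; {B}⁺ = {B} — none reach the full schema.
{C, E}⁺: CE→B adds B; BCE→F adds F → {B, C, E, F}. Minimal: {E}⁺ = {E}; {C}⁺ = {C} — none reach the full schema.
{E, F}⁺: F→C adds C; CE→B adds B → {B, C, E, F}. Minimal: {F}⁺ = {C, F}; {E}⁺ = {E} — none reach the full schema.
Any other superkey contains one of these as a subset, so there are no further candidate keys.

{B, F}; {C, E}; {E, F}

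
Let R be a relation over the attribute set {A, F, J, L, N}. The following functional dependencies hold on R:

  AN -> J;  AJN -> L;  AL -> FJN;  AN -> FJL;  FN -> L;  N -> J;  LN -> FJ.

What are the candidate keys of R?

AL; AN

Attribute A never appears on the right-hand side of any dependency, so A must belong to every candidate key.
{A}⁺ = {A}, which is not all of the schema, so we must add further attributes.
{A, L}⁺: AL→FJN adds F, J, N → {A, F, J, L, N}. Minimal: {L}⁺ = {L}; {A}⁺ = {A} — none reach the full schema.
{A, N}⁺: AN→J adds J; AJN→L adds L; AL→FJN adds F → {A, F, J, L, N}. Minimal: {N}⁺ = {J, N}; {A}⁺ = {A} — none reach the full schema.
Any other superkey contains one of these as a subset, so there are no further candidate keys.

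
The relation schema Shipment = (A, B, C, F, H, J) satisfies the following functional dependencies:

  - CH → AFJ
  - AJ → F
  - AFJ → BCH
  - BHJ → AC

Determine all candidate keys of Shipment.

{A, J}⁺: AJ→F adds F; AFJ→BCH adds B, C, H → {A, B, C, F, H, J}. Minimal: {J}⁺ = {J}; {A}⁺ = {A} — none reach the full schema.
{C, H}⁺: CH→AFJ adds A, F, J; AFJ→BCH adds B → {A, B, C, F, H, J}. Minimal: {H}⁺ = {H}; {C}⁺ = {C} — none reach the full schema.
{B, H, J}⁺: BHJ→AC adds A, C; CH→AFJ adds F → {A, B, C, F, H, J}. Minimal: {H, J}⁺ = {H, J}; {B, J}⁺ = {B, J}; {B, H}⁺ = {B, H} — none reach the full schema.

{A, J}; {C, H}; {B, H, J}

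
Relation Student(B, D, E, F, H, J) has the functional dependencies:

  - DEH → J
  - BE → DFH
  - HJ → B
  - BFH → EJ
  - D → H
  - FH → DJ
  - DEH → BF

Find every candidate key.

{B, E}, {D, E}, {D, F}, {F, H}, {E, H, J}

{B, E}⁺: BE→DFH adds D, F, H; BFH→EJ adds J → {B, D, E, F, H, J}. Minimal: {E}⁺ = {E}; {B}⁺ = {B} — none reach the full schema.
{D, E}⁺: D→H adds H; DEH→BF adds B, F; DEH→J adds J → {B, D, E, F, H, J}. Minimal: {E}⁺ = {E}; {D}⁺ = {D, H} — none reach the full schema.
{D, F}⁺: D→H adds H; FH→DJ adds J; HJ→B adds B; BFH→EJ adds E → {B, D, E, F, H, J}. Minimal: {F}⁺ = {F}; {D}⁺ = {D, H} — none reach the full schema.
{F, H}⁺: FH→DJ adds D, J; HJ→B adds B; BFH→EJ adds E → {B, D, E, F, H, J}. Minimal: {H}⁺ = {H}; {F}⁺ = {F} — none reach the full schema.
{E, H, J}⁺: HJ→B adds B; BE→DFH adds D, F → {B, D, E, F, H, J}. Minimal: {H, J}⁺ = {B, H, J}; {E, J}⁺ = {E, J}; {E, H}⁺ = {E, H} — none reach the full schema.
Any other superkey contains one of these as a subset, so there are no further candidate keys.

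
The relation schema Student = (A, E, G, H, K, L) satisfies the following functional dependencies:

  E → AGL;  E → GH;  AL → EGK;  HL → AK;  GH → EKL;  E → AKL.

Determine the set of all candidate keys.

E, AL, GH, HL

{E}⁺: E→AGL adds A, G, L; E→GH adds H; AL→EGK adds K → {A, E, G, H, K, L}.
{A, L}⁺: AL→EGK adds E, G, K; E→GH adds H → {A, E, G, H, K, L}.
{G, H}⁺: GH→EKL adds E, K, L; E→AKL adds A → {A, E, G, H, K, L}.
{H, L}⁺: HL→AK adds A, K; AL→EGK adds E, G → {A, E, G, H, K, L}.
Any other superkey contains one of these as a subset, so there are no further candidate keys.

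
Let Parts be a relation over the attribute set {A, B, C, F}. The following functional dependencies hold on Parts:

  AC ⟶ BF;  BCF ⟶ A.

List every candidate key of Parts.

(A, C), (B, C, F)

Attribute C never appears on the right-hand side of any dependency, so C must belong to every candidate key.
{C}⁺ = {C}, which is not all of the schema, so we must add further attributes.
{A, C}⁺: AC→BF adds B, F → {A, B, C, F}. Minimal: {C}⁺ = {C}; {A}⁺ = {A} — none reach the full schema.
{B, C, F}⁺: BCF→A adds A → {A, B, C, F}. Minimal: {C, F}⁺ = {C, F}; {B, F}⁺ = {B, F}; {B, C}⁺ = {B, C} — none reach the full schema.
Any other superkey contains one of these as a subset, so there are no further candidate keys.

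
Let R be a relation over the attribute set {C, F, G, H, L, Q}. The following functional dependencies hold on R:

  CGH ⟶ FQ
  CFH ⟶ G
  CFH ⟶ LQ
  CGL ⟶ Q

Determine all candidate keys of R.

(C, F, H), (C, G, H)

{C, F, H}⁺: CFH→G adds G; CFH→LQ adds L, Q → {C, F, G, H, L, Q}. Minimal: {F, H}⁺ = {F, H}; {C, H}⁺ = {C, H}; {C, F}⁺ = {C, F} — none reach the full schema.
{C, G, H}⁺: CGH→FQ adds F, Q; CFH→LQ adds L → {C, F, G, H, L, Q}. Minimal: {G, H}⁺ = {G, H}; {C, H}⁺ = {C, H}; {C, G}⁺ = {C, G} — none reach the full schema.
Any other superkey contains one of these as a subset, so there are no further candidate keys.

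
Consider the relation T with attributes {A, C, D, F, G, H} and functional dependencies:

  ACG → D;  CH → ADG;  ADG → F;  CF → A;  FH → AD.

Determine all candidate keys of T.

Attributes C, H never appear on any right-hand side, so every candidate key must contain {C, H}.
{C, H}⁺ = {A, C, D, F, G, H}, which is all of the schema, so {C, H} is the only candidate key.

CH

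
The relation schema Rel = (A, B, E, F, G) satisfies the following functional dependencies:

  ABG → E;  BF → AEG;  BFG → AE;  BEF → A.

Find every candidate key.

{B, F}

Attributes B, F never appear on any right-hand side, so every candidate key must contain {B, F}.
{B, F}⁺ = {A, B, E, F, G}, which is all of the schema, so {B, F} is the only candidate key.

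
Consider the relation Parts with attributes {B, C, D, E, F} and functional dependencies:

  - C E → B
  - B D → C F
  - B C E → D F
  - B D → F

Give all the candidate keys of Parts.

Attribute E never appears on the right-hand side of any dependency, so E must belong to every candidate key.
{E}⁺ = {E}, which is not all of the schema, so we must add further attributes.
{C, E}⁺: CE→B adds B; BCE→DF adds D, F → {B, C, D, E, F}. Minimal: {E}⁺ = {E}; {C}⁺ = {C} — none reach the full schema.
{B, D, E}⁺: BD→CF adds C, F → {B, C, D, E, F}. Minimal: {D, E}⁺ = {D, E}; {B, E}⁺ = {B, E}; {B, D}⁺ = {B, C, D, F} — none reach the full schema.
Any other superkey contains one of these as a subset, so there are no further candidate keys.

{C, E}, {B, D, E}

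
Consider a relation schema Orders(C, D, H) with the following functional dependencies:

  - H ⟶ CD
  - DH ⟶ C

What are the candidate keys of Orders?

Attribute H never appears on the right-hand side of any dependency, so H must belong to every candidate key.
{H}⁺ = {C, D, H}, which is all of the schema, so {H} is the only candidate key.

{H}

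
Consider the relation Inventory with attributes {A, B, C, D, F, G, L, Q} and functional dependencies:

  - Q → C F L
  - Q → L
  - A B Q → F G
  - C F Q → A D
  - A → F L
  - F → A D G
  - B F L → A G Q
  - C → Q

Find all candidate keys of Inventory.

Attribute B never appears on the right-hand side of any dependency, so B must belong to every candidate key.
{B}⁺ = {B}, which is not all of the schema, so we must add further attributes.
{A, B}⁺: A→FL adds F, L; F→ADG adds D, G; BFL→AGQ adds Q; Q→CFL adds C → {A, B, C, D, F, G, L, Q}. Minimal: {B}⁺ = {B}; {A}⁺ = {A, D, F, G, L} — none reach the full schema.
{B, C}⁺: C→Q adds Q; Q→CFL adds F, L; CFQ→AD adds A, D; F→ADG adds G → {A, B, C, D, F, G, L, Q}. Minimal: {C}⁺ = {A, C, D, F, G, L, Q}; {B}⁺ = {B} — none reach the full schema.
{B, F}⁺: F→ADG adds A, D, G; A→FL adds L; BFL→AGQ adds Q; Q→CFL adds C → {A, B, C, D, F, G, L, Q}. Minimal: {F}⁺ = {A, D, F, G, L}; {B}⁺ = {B} — none reach the full schema.
{B, Q}⁺: Q→CFL adds C, F, L; CFQ→AD adds A, D; F→ADG adds G → {A, B, C, D, F, G, L, Q}. Minimal: {Q}⁺ = {A, C, D, F, G, L, Q}; {B}⁺ = {B} — none reach the full schema.

{A, B}, {B, C}, {B, F}, {B, Q}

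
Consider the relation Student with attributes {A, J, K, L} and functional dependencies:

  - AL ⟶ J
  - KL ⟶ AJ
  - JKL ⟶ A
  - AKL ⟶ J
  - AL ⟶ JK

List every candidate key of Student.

{A, L}, {K, L}

Attribute L never appears on the right-hand side of any dependency, so L must belong to every candidate key.
{L}⁺ = {L}, which is not all of the schema, so we must add further attributes.
{A, L}⁺: AL→J adds J; AL→JK adds K → {A, J, K, L}. Minimal: {L}⁺ = {L}; {A}⁺ = {A} — none reach the full schema.
{K, L}⁺: KL→AJ adds A, J → {A, J, K, L}. Minimal: {L}⁺ = {L}; {K}⁺ = {K} — none reach the full schema.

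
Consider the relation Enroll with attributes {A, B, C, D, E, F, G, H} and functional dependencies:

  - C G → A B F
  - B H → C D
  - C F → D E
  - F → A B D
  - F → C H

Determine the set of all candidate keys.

Attribute G never appears on the right-hand side of any dependency, so G must belong to every candidate key.
{G}⁺ = {G}, which is not all of the schema, so we must add further attributes.
{C, G}⁺: CG→ABF adds A, B, F; CF→DE adds D, E; F→CH adds H → {A, B, C, D, E, F, G, H}. Minimal: {G}⁺ = {G}; {C}⁺ = {C} — none reach the full schema.
{F, G}⁺: F→ABD adds A, B, D; F→CH adds C, H; CF→DE adds E → {A, B, C, D, E, F, G, H}. Minimal: {G}⁺ = {G}; {F}⁺ = {A, B, C, D, E, F, H} — none reach the full schema.
{B, G, H}⁺: BH→CD adds C, D; CG→ABF adds A, F; CF→DE adds E → {A, B, C, D, E, F, G, H}. Minimal: {G, H}⁺ = {G, H}; {B, H}⁺ = {B, C, D, H}; {B, G}⁺ = {B, G} — none reach the full schema.
Any other superkey contains one of these as a subset, so there are no further candidate keys.

{C, G}, {F, G}, {B, G, H}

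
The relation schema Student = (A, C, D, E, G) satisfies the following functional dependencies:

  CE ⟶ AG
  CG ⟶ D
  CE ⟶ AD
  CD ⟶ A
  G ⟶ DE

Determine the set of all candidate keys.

CE, CG

Attribute C never appears on the right-hand side of any dependency, so C must belong to every candidate key.
{C}⁺ = {C}, which is not all of the schema, so we must add further attributes.
{C, E}⁺: CE→AG adds A, G; CG→D adds D → {A, C, D, E, G}.
{C, G}⁺: CG→D adds D; CD→A adds A; G→DE adds E → {A, C, D, E, G}.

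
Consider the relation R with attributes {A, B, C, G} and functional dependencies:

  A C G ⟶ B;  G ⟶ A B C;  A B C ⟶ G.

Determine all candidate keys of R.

{G}⁺: G→ABC adds A, B, C → {A, B, C, G}.
{A, B, C}⁺: ABC→G adds G → {A, B, C, G}. Minimal: {B, C}⁺ = {B, C}; {A, C}⁺ = {A, C}; {A, B}⁺ = {A, B} — none reach the full schema.
Any other superkey contains one of these as a subset, so there are no further candidate keys.

G; ABC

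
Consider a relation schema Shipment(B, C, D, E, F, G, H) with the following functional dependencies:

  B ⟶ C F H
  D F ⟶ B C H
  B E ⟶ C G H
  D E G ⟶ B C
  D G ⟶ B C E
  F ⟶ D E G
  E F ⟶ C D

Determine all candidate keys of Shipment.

{B}⁺: B→CFH adds C, F, H; F→DEG adds D, E, G → {B, C, D, E, F, G, H}.
{F}⁺: F→DEG adds D, E, G; EF→CD adds C; DF→BCH adds B, H → {B, C, D, E, F, G, H}.
{D, G}⁺: DG→BCE adds B, C, E; B→CFH adds F, H → {B, C, D, E, F, G, H}.
Any other superkey contains one of these as a subset, so there are no further candidate keys.

{B}, {F}, {D, G}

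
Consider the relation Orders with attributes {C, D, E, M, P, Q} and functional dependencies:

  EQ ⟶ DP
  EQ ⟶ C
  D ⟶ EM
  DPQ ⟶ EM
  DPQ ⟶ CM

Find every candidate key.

{D, Q}⁺: D→EM adds E, M; EQ→DP adds P; EQ→C adds C → {C, D, E, M, P, Q}.
{E, Q}⁺: EQ→DP adds D, P; EQ→C adds C; D→EM adds M → {C, D, E, M, P, Q}.
Any other superkey contains one of these as a subset, so there are no further candidate keys.

{D, Q}, {E, Q}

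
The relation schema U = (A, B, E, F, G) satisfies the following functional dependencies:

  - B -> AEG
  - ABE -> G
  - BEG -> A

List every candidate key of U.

{B, F}

{B, F}⁺: B→AEG adds A, E, G → {A, B, E, F, G}. Minimal: {F}⁺ = {F}; {B}⁺ = {A, B, E, G} — none reach the full schema.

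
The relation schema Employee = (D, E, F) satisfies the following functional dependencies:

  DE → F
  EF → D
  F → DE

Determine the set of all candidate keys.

{F}⁺: F→DE adds D, E → {D, E, F}.
{D, E}⁺: DE→F adds F → {D, E, F}. Minimal: {E}⁺ = {E}; {D}⁺ = {D} — none reach the full schema.

{F}; {D, E}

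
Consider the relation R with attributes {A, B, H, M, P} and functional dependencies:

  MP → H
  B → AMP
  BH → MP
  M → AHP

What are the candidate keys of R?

(B)

Attribute B never appears on the right-hand side of any dependency, so B must belong to every candidate key.
{B}⁺ = {A, B, H, M, P}, which is all of the schema, so {B} is the only candidate key.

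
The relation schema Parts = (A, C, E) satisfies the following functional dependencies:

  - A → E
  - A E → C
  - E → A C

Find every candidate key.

{A}⁺: A→E adds E; AE→C adds C → {A, C, E}.
{E}⁺: E→AC adds A, C → {A, C, E}.

{A}, {E}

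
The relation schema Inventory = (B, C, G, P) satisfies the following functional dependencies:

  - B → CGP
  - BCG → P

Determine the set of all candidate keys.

{B}

Attribute B never appears on the right-hand side of any dependency, so B must belong to every candidate key.
{B}⁺ = {B, C, G, P}, which is all of the schema, so {B} is the only candidate key.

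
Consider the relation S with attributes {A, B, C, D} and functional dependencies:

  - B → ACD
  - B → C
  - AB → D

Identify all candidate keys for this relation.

{B}

Attribute B never appears on the right-hand side of any dependency, so B must belong to every candidate key.
{B}⁺ = {A, B, C, D}, which is all of the schema, so {B} is the only candidate key.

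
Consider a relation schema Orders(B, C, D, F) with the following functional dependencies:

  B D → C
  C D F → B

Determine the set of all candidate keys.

{B, D, F}, {C, D, F}

Attributes D, F never appear on any right-hand side, so every candidate key must contain {D, F}.
{D, F}⁺ = {D, F}, which is not all of the schema, so we must add further attributes.
{B, D, F}⁺: BD→C adds C → {B, C, D, F}. Minimal: {D, F}⁺ = {D, F}; {B, F}⁺ = {B, F}; {B, D}⁺ = {B, C, D} — none reach the full schema.
{C, D, F}⁺: CDF→B adds B → {B, C, D, F}. Minimal: {D, F}⁺ = {D, F}; {C, F}⁺ = {C, F}; {C, D}⁺ = {C, D} — none reach the full schema.
Any other superkey contains one of these as a subset, so there are no further candidate keys.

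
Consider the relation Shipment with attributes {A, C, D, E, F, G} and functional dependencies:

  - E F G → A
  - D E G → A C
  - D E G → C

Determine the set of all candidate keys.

{D, E, F, G}⁺: EFG→A adds A; DEG→AC adds C → {A, C, D, E, F, G}. Minimal: {E, F, G}⁺ = {A, E, F, G}; {D, F, G}⁺ = {D, F, G}; {D, E, G}⁺ = {A, C, D, E, G}; … — none reach the full schema.
No other minimal superkey exists.

{D, E, F, G}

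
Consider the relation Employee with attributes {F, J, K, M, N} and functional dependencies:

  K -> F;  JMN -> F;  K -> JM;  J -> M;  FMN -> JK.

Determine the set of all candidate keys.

{J, N}⁺: J→M adds M; JMN→F adds F; FMN→JK adds K → {F, J, K, M, N}. Minimal: {N}⁺ = {N}; {J}⁺ = {J, M} — none reach the full schema.
{K, N}⁺: K→F adds F; K→JM adds J, M → {F, J, K, M, N}. Minimal: {N}⁺ = {N}; {K}⁺ = {F, J, K, M} — none reach the full schema.
{F, M, N}⁺: FMN→JK adds J, K → {F, J, K, M, N}. Minimal: {M, N}⁺ = {M, N}; {F, N}⁺ = {F, N}; {F, M}⁺ = {F, M} — none reach the full schema.
Any other superkey contains one of these as a subset, so there are no further candidate keys.

{J, N}; {K, N}; {F, M, N}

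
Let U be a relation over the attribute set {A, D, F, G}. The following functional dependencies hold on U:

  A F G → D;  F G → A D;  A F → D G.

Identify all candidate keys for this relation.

Attribute F never appears on the right-hand side of any dependency, so F must belong to every candidate key.
{F}⁺ = {F}, which is not all of the schema, so we must add further attributes.
{A, F}⁺: AF→DG adds D, G → {A, D, F, G}.
{F, G}⁺: FG→AD adds A, D → {A, D, F, G}.
Any other superkey contains one of these as a subset, so there are no further candidate keys.

{A, F}, {F, G}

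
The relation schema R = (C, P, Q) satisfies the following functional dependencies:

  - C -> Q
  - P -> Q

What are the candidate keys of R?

{C, P}

Attributes C, P never appear on any right-hand side, so every candidate key must contain {C, P}.
{C, P}⁺ = {C, P, Q}, which is all of the schema, so {C, P} is the only candidate key.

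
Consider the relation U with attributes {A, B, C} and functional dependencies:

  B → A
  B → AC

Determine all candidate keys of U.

Attribute B never appears on the right-hand side of any dependency, so B must belong to every candidate key.
{B}⁺ = {A, B, C}, which is all of the schema, so {B} is the only candidate key.

{B}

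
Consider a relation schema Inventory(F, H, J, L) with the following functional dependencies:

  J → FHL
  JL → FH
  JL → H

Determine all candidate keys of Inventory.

J

Attribute J never appears on the right-hand side of any dependency, so J must belong to every candidate key.
{J}⁺ = {F, H, J, L}, which is all of the schema, so {J} is the only candidate key.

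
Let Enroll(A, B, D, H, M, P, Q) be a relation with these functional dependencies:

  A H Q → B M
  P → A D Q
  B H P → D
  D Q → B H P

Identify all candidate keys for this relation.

{P}, {D, Q}

{P}⁺: P→ADQ adds A, D, Q; DQ→BHP adds B, H; AHQ→BM adds M → {A, B, D, H, M, P, Q}.
{D, Q}⁺: DQ→BHP adds B, H, P; P→ADQ adds A; AHQ→BM adds M → {A, B, D, H, M, P, Q}. Minimal: {Q}⁺ = {Q}; {D}⁺ = {D} — none reach the full schema.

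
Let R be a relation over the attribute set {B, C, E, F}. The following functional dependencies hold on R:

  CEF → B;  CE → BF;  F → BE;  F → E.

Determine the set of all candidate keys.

{C, E}⁺: CE→BF adds B, F → {B, C, E, F}. Minimal: {E}⁺ = {E}; {C}⁺ = {C} — none reach the full schema.
{C, F}⁺: F→BE adds B, E → {B, C, E, F}. Minimal: {F}⁺ = {B, E, F}; {C}⁺ = {C} — none reach the full schema.

{C, E}, {C, F}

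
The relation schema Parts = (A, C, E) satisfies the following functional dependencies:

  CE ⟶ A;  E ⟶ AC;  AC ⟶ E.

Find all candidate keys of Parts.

E; AC

{E}⁺: E→AC adds A, C → {A, C, E}.
{A, C}⁺: AC→E adds E → {A, C, E}. Minimal: {C}⁺ = {C}; {A}⁺ = {A} — none reach the full schema.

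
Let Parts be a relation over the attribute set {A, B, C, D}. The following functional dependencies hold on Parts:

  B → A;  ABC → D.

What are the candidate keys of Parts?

{B, C}

Attributes B, C never appear on any right-hand side, so every candidate key must contain {B, C}.
{B, C}⁺ = {A, B, C, D}, which is all of the schema, so {B, C} is the only candidate key.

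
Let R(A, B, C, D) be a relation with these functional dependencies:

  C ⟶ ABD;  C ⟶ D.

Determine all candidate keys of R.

C

Attribute C never appears on the right-hand side of any dependency, so C must belong to every candidate key.
{C}⁺ = {A, B, C, D}, which is all of the schema, so {C} is the only candidate key.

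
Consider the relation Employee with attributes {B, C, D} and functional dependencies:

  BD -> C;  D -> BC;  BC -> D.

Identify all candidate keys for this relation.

{D}; {B, C}

{D}⁺: D→BC adds B, C → {B, C, D}.
{B, C}⁺: BC→D adds D → {B, C, D}. Minimal: {C}⁺ = {C}; {B}⁺ = {B} — none reach the full schema.
Any other superkey contains one of these as a subset, so there are no further candidate keys.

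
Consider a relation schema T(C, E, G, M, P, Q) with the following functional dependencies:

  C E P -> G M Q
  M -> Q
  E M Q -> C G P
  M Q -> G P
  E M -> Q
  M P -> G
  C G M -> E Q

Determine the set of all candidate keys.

{C, M}⁺: M→Q adds Q; MQ→GP adds G, P; CGM→EQ adds E → {C, E, G, M, P, Q}.
{E, M}⁺: M→Q adds Q; EMQ→CGP adds C, G, P → {C, E, G, M, P, Q}.
{C, E, P}⁺: CEP→GMQ adds G, M, Q → {C, E, G, M, P, Q}.
Any other superkey contains one of these as a subset, so there are no further candidate keys.

(C, M), (E, M), (C, E, P)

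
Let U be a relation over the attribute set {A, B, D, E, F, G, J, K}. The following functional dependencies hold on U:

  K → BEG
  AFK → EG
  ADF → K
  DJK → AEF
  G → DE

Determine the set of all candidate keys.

Attribute J never appears on the right-hand side of any dependency, so J must belong to every candidate key.
{J}⁺ = {J}, which is not all of the schema, so we must add further attributes.
{J, K}⁺: K→BEG adds B, E, G; G→DE adds D; DJK→AEF adds A, F → {A, B, D, E, F, G, J, K}.
{A, D, F, J}⁺: ADF→K adds K; DJK→AEF adds E; K→BEG adds B, G → {A, B, D, E, F, G, J, K}.
{A, F, G, J}⁺: G→DE adds D, E; ADF→K adds K; K→BEG adds B → {A, B, D, E, F, G, J, K}.

{J, K}; {A, D, F, J}; {A, F, G, J}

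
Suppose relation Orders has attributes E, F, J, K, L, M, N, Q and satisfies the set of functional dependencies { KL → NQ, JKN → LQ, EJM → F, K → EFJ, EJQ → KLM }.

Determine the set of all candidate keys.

{K, L}; {K, N}; {K, Q}; {E, J, Q}

{K, L}⁺: KL→NQ adds N, Q; K→EFJ adds E, F, J; EJQ→KLM adds M → {E, F, J, K, L, M, N, Q}. Minimal: {L}⁺ = {L}; {K}⁺ = {E, F, J, K} — none reach the full schema.
{K, N}⁺: K→EFJ adds E, F, J; JKN→LQ adds L, Q; EJQ→KLM adds M → {E, F, J, K, L, M, N, Q}. Minimal: {N}⁺ = {N}; {K}⁺ = {E, F, J, K} — none reach the full schema.
{K, Q}⁺: K→EFJ adds E, F, J; EJQ→KLM adds L, M; KL→NQ adds N → {E, F, J, K, L, M, N, Q}. Minimal: {Q}⁺ = {Q}; {K}⁺ = {E, F, J, K} — none reach the full schema.
{E, J, Q}⁺: EJQ→KLM adds K, L, M; KL→NQ adds N; EJM→F adds F → {E, F, J, K, L, M, N, Q}. Minimal: {J, Q}⁺ = {J, Q}; {E, Q}⁺ = {E, Q}; {E, J}⁺ = {E, J} — none reach the full schema.
Any other superkey contains one of these as a subset, so there are no further candidate keys.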